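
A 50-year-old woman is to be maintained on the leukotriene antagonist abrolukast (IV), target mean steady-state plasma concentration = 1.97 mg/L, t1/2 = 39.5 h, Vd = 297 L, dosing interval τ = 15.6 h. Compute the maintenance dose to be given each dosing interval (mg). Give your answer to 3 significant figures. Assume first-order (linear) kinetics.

160 mg

k = ln2 / t½ = 0.693147 / 39.5 = 0.01755 h⁻¹
CL = k × Vd = 0.01755 × 297 = 5.212 L/h
At steady state, Dose/τ = Css × CL.
Dose = Css × CL × τ = 1.97 × 5.212 × 15.6 = 160.2 mg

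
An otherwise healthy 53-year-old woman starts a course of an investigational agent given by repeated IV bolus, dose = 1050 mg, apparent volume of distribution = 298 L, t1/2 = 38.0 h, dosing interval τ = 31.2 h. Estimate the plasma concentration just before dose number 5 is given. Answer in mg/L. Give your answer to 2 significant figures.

C₀ per dose = Dose / Vd = 1050 / 298 = 3.523 mg/L
k = ln2 / t½ = 0.693147 / 38.0 = 0.01824 h⁻¹
Fraction remaining after one interval: r = e^(−kτ) = e^(−0.01824 × 31.2) = 0.5660
Before dose 5, 4 doses have been given (aged 1τ, 2τ, 3τ, 4τ).
C_trough = C₀ × (r + r² + … + r^4) = C₀ × r(1−r^4)/(1−r)
        = 3.523 × 0.5660 × (1 − 0.1026) / (1 − 0.5660) = 4.123 mg/L

4.1 mg/L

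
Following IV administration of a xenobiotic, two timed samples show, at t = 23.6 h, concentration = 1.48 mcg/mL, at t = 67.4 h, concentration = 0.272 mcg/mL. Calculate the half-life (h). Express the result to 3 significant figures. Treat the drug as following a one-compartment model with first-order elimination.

k = ln(C₁/C₂) / (t₂ − t₁) = ln(1.48/0.272) / (67.4 − 23.6)
  = 1.694 / 43.80 = 0.03868 h⁻¹
t½ = ln2 / k = 0.693147 / 0.03868 = 17.92 h

17.9 h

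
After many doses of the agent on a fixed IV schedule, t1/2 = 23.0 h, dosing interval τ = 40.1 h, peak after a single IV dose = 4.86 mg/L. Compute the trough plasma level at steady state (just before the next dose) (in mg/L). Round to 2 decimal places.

k = ln2 / t½ = 0.693147 / 23.0 = 0.03014 h⁻¹
e^(−kτ) = e^(−0.03014 × 40.1) = 0.2986
Accumulation ratio R = 1 / (1 − e^(−kτ)) = 1 / (1 − 0.2986) = 1.426
Steady-state trough = C₀ × R × e^(−kτ) = 4.86 × 1.426 × 0.2986 = 2.069 mg/L

2.07 mg/L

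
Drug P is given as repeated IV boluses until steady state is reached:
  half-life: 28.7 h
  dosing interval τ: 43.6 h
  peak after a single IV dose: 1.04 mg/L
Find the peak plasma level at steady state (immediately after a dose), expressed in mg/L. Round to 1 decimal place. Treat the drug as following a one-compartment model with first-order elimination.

1.6 mg/L

k = ln2 / t½ = 0.693147 / 28.7 = 0.02415 h⁻¹
e^(−kτ) = e^(−0.02415 × 43.6) = 0.3489
Accumulation ratio R = 1 / (1 − e^(−kτ)) = 1 / (1 − 0.3489) = 1.536
Steady-state peak = C₀ × R = 1.04 × 1.536 = 1.597 mg/L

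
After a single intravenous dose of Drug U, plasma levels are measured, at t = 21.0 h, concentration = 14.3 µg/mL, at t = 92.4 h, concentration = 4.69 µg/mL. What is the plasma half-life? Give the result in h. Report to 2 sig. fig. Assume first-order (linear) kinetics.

44 h

k = ln(C₁/C₂) / (t₂ − t₁) = ln(14.3/4.69) / (92.4 − 21.0)
  = 1.115 / 71.40 = 0.01562 h⁻¹
t½ = ln2 / k = 0.693147 / 0.01562 = 44.38 h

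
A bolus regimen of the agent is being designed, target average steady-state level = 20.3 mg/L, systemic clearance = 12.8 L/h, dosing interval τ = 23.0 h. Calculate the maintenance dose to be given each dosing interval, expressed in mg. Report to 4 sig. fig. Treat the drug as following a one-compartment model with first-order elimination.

5976 mg

At steady state, Dose/τ = Css × CL.
Dose = Css × CL × τ = 20.3 × 12.80 × 23.0 = 5976 mg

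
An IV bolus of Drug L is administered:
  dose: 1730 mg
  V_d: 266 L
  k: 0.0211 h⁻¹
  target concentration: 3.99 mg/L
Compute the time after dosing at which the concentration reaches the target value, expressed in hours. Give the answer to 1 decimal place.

C₀ = Dose / Vd = 1730 / 266 = 6.504 mg/L
t = ln(C₀ / C) / k = ln(6.504 / 3.99) / 0.02110
  = ln(1.630) / 0.02110 = 0.4886 / 0.02110 = 23.16 h

23.2 h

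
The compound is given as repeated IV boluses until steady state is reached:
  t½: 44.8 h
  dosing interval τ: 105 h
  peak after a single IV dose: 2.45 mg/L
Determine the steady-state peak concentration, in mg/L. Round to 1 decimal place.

3.1 mg/L

k = ln2 / t½ = 0.693147 / 44.8 = 0.01547 h⁻¹
e^(−kτ) = e^(−0.01547 × 105) = 0.1970
Accumulation ratio R = 1 / (1 − e^(−kτ)) = 1 / (1 − 0.1970) = 1.245
Steady-state peak = C₀ × R = 2.45 × 1.245 = 3.050 mg/L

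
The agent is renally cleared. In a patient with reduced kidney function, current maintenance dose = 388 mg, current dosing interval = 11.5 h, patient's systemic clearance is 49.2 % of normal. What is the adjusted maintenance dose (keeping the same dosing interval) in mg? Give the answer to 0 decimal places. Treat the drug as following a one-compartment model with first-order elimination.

191 mg

To keep the same average steady-state level, dosing rate must scale with clearance.
CL ratio = 49.2 / 100 = 0.4920
New dose (same interval) = 388 × 0.4920 = 190.9 mg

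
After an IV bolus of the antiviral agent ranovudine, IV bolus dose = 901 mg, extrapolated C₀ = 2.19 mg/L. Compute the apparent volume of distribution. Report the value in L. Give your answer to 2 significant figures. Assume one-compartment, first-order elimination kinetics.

Vd = Dose / C₀ = 901.0 / 2.19 = 411.4 L

410 L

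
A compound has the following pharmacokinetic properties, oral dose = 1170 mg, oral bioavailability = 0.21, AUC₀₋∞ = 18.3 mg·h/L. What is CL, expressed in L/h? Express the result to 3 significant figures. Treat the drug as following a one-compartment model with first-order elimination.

13.4 L/h

CL = F·Dose / AUC = 0.21 × 1170 / 18.3 = 13.43 L/h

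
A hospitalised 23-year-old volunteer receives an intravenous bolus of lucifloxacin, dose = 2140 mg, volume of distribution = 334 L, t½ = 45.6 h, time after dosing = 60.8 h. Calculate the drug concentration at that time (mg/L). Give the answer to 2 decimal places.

2.54 mg/L

C₀ = Dose / Vd = 2140 / 334 = 6.407 mg/L
k = ln2 / t½ = 0.693147 / 45.6 = 0.01520 h⁻¹
C = C₀ · e^(−k·t) = 6.407 × e^(−0.01520 × 60.8)
  = 6.407 × 0.3969 = 2.543 mg/L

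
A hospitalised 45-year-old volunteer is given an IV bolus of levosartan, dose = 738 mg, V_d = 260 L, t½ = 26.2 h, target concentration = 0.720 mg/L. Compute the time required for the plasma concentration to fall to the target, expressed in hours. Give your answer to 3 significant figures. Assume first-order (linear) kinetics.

C₀ = Dose / Vd = 738.0 / 260 = 2.838 mg/L
k = ln2 / t½ = 0.693147 / 26.2 = 0.02646 h⁻¹
t = ln(C₀ / C) / k = ln(2.838 / 0.720) / 0.02646
  = ln(3.942) / 0.02646 = 1.372 / 0.02646 = 51.85 h

51.9 h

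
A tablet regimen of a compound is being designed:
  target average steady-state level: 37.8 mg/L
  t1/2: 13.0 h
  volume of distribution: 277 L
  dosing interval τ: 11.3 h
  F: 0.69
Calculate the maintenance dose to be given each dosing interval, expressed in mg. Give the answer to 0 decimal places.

9143 mg

k = ln2 / t½ = 0.693147 / 13.0 = 0.05332 h⁻¹
CL = k × Vd = 0.05332 × 277 = 14.77 L/h
At steady state, F × (Dose/τ) = Css × CL.
Dose = Css × CL × τ / F = 37.8 × 14.77 × 11.3 / 0.69 = 9143 mg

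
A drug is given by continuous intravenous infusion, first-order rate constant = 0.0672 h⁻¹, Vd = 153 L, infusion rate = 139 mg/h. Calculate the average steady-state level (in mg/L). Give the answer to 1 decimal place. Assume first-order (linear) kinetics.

CL = k × Vd = 0.06720 × 153 = 10.28 L/h
At steady state Css = R₀ / CL = 139 / 10.28 = 13.52 mg/L

13.5 mg/L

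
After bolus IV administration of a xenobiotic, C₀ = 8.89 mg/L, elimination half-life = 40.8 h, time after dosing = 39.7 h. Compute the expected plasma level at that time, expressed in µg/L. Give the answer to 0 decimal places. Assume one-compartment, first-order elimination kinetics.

k = ln2 / t½ = 0.693147 / 40.8 = 0.01699 h⁻¹
C = C₀ · e^(−k·t) = 8.890 × e^(−0.01699 × 39.7)
  = 8.890 × 0.5094 = 4.529 mg/L
Convert: 4.529 mg/L × 1000 = 4529 µg/L

4529 µg/L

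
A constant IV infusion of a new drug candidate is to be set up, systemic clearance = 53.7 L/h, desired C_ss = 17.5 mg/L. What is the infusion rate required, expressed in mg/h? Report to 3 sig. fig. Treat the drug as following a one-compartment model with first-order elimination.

940 mg/h

At steady state, infusion rate R₀ = Css × CL = 17.5 × 53.70 = 939.8 mg/h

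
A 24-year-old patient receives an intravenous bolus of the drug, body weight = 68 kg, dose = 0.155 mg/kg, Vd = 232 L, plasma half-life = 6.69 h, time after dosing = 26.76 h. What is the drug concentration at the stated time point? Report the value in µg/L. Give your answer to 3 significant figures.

2.84 µg/L

Total dose = 0.155 × 68 = 10.54 mg
C₀ = Dose / Vd = 10.54 / 232 = 0.04543 mg/L
k = ln2 / t½ = 0.693147 / 6.69 = 0.1036 h⁻¹
t / t½ = 26.76 / 6.69 = 4 half-lives
C = C₀ × (1/2)^4 = 0.04543 × 0.06250 = 0.002839 mg/L
Convert: 0.002839 mg/L × 1000 = 2.839 µg/L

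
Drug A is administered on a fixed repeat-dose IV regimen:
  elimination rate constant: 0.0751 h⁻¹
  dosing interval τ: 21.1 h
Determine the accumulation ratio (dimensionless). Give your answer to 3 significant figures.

1.26

e^(−kτ) = e^(−0.07510 × 21.1) = 0.2050
Accumulation ratio R = 1 / (1 − e^(−kτ)) = 1 / (1 − 0.2050) = 1.258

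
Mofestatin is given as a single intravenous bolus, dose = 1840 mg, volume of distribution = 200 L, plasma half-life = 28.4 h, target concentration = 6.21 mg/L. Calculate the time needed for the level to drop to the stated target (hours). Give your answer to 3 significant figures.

16.1 h

C₀ = Dose / Vd = 1840 / 200 = 9.200 mg/L
k = ln2 / t½ = 0.693147 / 28.4 = 0.02441 h⁻¹
t = ln(C₀ / C) / k = ln(9.200 / 6.21) / 0.02441
  = ln(1.481) / 0.02441 = 0.3927 / 0.02441 = 16.09 h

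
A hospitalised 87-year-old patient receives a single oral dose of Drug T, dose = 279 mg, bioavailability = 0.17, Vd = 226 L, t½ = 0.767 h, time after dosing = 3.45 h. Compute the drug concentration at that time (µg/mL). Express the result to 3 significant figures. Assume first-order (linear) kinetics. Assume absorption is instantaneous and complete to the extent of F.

0.00929 µg/mL

Amount reaching circulation = F × Dose = 0.17 × 279.0 = 47.43 mg
C₀ = F·Dose / Vd = 47.43 / 226 = 0.2099 mg/L
k = ln2 / t½ = 0.693147 / 0.767 = 0.9037 h⁻¹
C = C₀ · e^(−k·t) = 0.2099 × e^(−0.9037 × 3.45)
  = 0.2099 × 0.04426 = 0.009290 mg/L
(0.009290 mg/L = 0.009290 µg/mL)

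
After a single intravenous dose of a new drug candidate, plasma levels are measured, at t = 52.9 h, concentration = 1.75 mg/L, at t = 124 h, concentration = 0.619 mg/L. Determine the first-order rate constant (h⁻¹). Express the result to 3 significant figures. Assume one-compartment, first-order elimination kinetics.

k = ln(C₁/C₂) / (t₂ − t₁) = ln(1.75/0.619) / (124 − 52.9)
  = 1.039 / 71.10 = 0.01461 h⁻¹

0.0146 h⁻¹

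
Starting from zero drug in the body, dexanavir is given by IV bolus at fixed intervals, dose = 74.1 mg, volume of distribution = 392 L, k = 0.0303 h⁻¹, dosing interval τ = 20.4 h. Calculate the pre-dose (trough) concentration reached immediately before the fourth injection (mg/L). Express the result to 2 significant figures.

0.19 mg/L

C₀ per dose = Dose / Vd = 74.1 / 392 = 0.1890 mg/L
Fraction remaining after one interval: r = e^(−kτ) = e^(−0.03030 × 20.4) = 0.5390
Before dose 4, 3 doses have been given (aged 1τ, 2τ, 3τ).
C_trough = C₀ × (r + r² + … + r^3) = C₀ × r(1−r^3)/(1−r)
        = 0.1890 × 0.5390 × (1 − 0.1566) / (1 − 0.5390) = 0.1864 mg/L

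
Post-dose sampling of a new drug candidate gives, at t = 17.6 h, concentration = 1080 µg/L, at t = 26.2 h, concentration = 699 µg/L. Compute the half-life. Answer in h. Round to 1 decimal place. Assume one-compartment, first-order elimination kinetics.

13.7 h

k = ln(C₁/C₂) / (t₂ − t₁) = ln(1080/699) / (26.2 − 17.6)
  = 0.4351 / 8.600 = 0.05059 h⁻¹
t½ = ln2 / k = 0.693147 / 0.05059 = 13.70 h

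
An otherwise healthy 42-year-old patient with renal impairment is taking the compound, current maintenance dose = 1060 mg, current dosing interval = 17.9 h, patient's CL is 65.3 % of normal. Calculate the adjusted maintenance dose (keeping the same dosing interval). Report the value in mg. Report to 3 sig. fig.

692 mg

To keep the same average steady-state level, dosing rate must scale with clearance.
CL ratio = 65.3 / 100 = 0.6530
New dose (same interval) = 1060 × 0.6530 = 692.2 mg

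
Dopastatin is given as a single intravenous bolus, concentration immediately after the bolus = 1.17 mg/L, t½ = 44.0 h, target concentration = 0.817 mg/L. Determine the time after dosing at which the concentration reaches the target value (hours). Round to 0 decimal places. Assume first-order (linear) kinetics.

k = ln2 / t½ = 0.693147 / 44.0 = 0.01575 h⁻¹
t = ln(C₀ / C) / k = ln(1.170 / 0.817) / 0.01575
  = ln(1.432) / 0.01575 = 0.3591 / 0.01575 = 22.80 h

23 h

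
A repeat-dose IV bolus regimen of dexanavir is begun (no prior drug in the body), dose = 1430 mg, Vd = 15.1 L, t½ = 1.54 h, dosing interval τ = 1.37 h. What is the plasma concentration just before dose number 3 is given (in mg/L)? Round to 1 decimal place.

C₀ per dose = Dose / Vd = 1430 / 15.1 = 94.70 mg/L
k = ln2 / t½ = 0.693147 / 1.54 = 0.4501 h⁻¹
Fraction remaining after one interval: r = e^(−kτ) = e^(−0.4501 × 1.37) = 0.5398
Before dose 3, 2 doses have been given (aged 1τ, 2τ).
C_trough = C₀ × (r + r²) = 94.70 × (0.5398 + 0.2914) = 78.71 mg/L

78.7 mg/L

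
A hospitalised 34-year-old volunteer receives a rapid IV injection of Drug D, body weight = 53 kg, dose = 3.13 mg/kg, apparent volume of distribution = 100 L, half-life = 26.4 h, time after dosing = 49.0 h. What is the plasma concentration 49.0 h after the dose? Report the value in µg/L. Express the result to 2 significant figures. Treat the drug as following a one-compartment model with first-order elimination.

460 µg/L

Total dose = 3.13 × 53 = 165.9 mg
C₀ = Dose / Vd = 165.9 / 100 = 1.659 mg/L
k = ln2 / t½ = 0.693147 / 26.4 = 0.02626 h⁻¹
C = C₀ · e^(−k·t) = 1.659 × e^(−0.02626 × 49.0)
  = 1.659 × 0.2762 = 0.4582 mg/L
Convert: 0.4582 mg/L × 1000 = 458.2 µg/L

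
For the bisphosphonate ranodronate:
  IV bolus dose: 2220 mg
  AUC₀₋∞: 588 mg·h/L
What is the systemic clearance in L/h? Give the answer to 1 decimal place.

CL = Dose / AUC = 2220 / 588 = 3.776 L/h

3.8 L/h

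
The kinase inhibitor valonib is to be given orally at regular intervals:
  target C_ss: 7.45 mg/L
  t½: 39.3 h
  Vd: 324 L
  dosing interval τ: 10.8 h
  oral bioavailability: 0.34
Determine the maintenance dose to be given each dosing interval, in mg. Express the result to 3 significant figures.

1350 mg

k = ln2 / t½ = 0.693147 / 39.3 = 0.01764 h⁻¹
CL = k × Vd = 0.01764 × 324 = 5.715 L/h
At steady state, F × (Dose/τ) = Css × CL.
Dose = Css × CL × τ / F = 7.45 × 5.715 × 10.8 / 0.34 = 1352 mg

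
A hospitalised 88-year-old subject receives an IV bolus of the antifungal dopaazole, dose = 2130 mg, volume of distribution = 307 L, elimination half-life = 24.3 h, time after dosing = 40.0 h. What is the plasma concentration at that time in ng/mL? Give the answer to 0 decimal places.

2217 ng/mL

C₀ = Dose / Vd = 2130 / 307 = 6.938 mg/L
k = ln2 / t½ = 0.693147 / 24.3 = 0.02852 h⁻¹
C = C₀ · e^(−k·t) = 6.938 × e^(−0.02852 × 40.0)
  = 6.938 × 0.3196 = 2.217 mg/L
Convert: 2.217 mg/L × 1000 = 2217 ng/mL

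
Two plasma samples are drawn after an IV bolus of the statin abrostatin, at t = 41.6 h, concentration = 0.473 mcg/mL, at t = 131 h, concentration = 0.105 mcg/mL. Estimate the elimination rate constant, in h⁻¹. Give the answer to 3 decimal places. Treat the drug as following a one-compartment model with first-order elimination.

k = ln(C₁/C₂) / (t₂ − t₁) = ln(0.473/0.105) / (131 − 41.6)
  = 1.505 / 89.40 = 0.01683 h⁻¹

0.017 h⁻¹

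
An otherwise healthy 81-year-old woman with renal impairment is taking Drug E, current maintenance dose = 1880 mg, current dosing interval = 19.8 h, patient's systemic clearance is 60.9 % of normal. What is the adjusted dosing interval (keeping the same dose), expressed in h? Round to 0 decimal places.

To keep the same average steady-state level, dosing rate must scale with clearance.
CL ratio = 60.9 / 100 = 0.6090
New interval (same dose) = 19.8 / 0.6090 = 32.51 h

33 h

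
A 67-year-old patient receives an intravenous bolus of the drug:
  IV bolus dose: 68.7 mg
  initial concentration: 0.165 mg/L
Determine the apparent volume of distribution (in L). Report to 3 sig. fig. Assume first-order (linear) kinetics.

416 L

Vd = Dose / C₀ = 68.70 / 0.165 = 416.4 L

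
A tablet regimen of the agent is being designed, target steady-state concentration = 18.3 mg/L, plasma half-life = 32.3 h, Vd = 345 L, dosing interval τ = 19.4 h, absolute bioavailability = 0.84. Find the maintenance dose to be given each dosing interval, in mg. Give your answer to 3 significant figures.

k = ln2 / t½ = 0.693147 / 32.3 = 0.02146 h⁻¹
CL = k × Vd = 0.02146 × 345 = 7.404 L/h
At steady state, F × (Dose/τ) = Css × CL.
Dose = Css × CL × τ / F = 18.3 × 7.404 × 19.4 / 0.84 = 3129 mg

3130 mg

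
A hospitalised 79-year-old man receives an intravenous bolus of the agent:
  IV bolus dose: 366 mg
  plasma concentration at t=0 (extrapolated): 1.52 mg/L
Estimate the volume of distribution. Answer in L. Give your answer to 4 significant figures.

240.8 L

Vd = Dose / C₀ = 366.0 / 1.52 = 240.8 L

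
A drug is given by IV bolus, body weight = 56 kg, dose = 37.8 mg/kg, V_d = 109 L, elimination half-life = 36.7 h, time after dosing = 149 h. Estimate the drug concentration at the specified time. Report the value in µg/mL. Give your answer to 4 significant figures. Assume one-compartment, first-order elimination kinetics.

1.164 µg/mL

Total dose = 37.8 × 56 = 2117 mg
C₀ = Dose / Vd = 2117 / 109 = 19.42 mg/L
k = ln2 / t½ = 0.693147 / 36.7 = 0.01889 h⁻¹
C = C₀ · e^(−k·t) = 19.42 × e^(−0.01889 × 149)
  = 19.42 × 0.05993 = 1.164 mg/L
(1.164 mg/L = 1.164 µg/mL)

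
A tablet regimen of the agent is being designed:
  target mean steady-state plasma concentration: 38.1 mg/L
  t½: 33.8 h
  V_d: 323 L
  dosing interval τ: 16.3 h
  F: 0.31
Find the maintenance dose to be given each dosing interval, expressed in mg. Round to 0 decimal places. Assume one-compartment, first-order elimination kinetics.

13270 mg

k = ln2 / t½ = 0.693147 / 33.8 = 0.02051 h⁻¹
CL = k × Vd = 0.02051 × 323 = 6.625 L/h
At steady state, F × (Dose/τ) = Css × CL.
Dose = Css × CL × τ / F = 38.1 × 6.625 × 16.3 / 0.31 = 13270 mg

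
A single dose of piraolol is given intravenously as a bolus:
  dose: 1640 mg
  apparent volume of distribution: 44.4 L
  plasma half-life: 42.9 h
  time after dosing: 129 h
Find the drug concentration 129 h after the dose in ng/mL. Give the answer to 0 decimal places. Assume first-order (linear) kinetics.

C₀ = Dose / Vd = 1640 / 44.4 = 36.94 mg/L
k = ln2 / t½ = 0.693147 / 42.9 = 0.01616 h⁻¹
C = C₀ · e^(−k·t) = 36.94 × e^(−0.01616 × 129)
  = 36.94 × 0.1244 = 4.595 mg/L
Convert: 4.595 mg/L × 1000 = 4595 ng/mL

4595 ng/mL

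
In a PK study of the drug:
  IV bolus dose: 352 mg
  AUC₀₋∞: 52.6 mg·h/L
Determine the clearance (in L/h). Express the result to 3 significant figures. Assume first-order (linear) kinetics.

CL = Dose / AUC = 352 / 52.6 = 6.692 L/h

6.69 L/h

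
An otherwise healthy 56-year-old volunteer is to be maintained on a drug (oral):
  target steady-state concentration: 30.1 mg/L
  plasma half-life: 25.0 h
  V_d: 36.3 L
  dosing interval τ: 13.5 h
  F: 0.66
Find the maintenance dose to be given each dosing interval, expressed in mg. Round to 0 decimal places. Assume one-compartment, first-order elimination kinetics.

k = ln2 / t½ = 0.693147 / 25.0 = 0.02773 h⁻¹
CL = k × Vd = 0.02773 × 36.3 = 1.007 L/h
At steady state, F × (Dose/τ) = Css × CL.
Dose = Css × CL × τ / F = 30.1 × 1.007 × 13.5 / 0.66 = 620.0 mg

620 mg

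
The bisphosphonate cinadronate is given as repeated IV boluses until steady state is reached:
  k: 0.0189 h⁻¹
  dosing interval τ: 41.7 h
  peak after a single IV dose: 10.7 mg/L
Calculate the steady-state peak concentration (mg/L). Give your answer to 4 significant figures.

19.62 mg/L

e^(−kτ) = e^(−0.01890 × 41.7) = 0.4547
Accumulation ratio R = 1 / (1 − e^(−kτ)) = 1 / (1 − 0.4547) = 1.834
Steady-state peak = C₀ × R = 10.7 × 1.834 = 19.62 mg/L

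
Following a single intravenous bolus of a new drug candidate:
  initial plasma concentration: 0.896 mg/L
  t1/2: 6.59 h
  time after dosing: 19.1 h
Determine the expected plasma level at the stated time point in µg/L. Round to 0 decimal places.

k = ln2 / t½ = 0.693147 / 6.59 = 0.1052 h⁻¹
C = C₀ · e^(−k·t) = 0.8960 × e^(−0.1052 × 19.1)
  = 0.8960 × 0.1341 = 0.1202 mg/L
Convert: 0.1202 mg/L × 1000 = 120.2 µg/L

120 µg/L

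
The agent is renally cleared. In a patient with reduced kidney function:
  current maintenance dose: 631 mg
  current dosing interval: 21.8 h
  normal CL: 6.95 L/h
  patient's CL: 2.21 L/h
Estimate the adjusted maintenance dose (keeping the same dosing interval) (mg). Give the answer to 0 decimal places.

201 mg

To keep the same average steady-state level, dosing rate must scale with clearance.
CL ratio = 2.21 / 6.95 = 0.3180
New dose (same interval) = 631 × 0.3180 = 200.7 mg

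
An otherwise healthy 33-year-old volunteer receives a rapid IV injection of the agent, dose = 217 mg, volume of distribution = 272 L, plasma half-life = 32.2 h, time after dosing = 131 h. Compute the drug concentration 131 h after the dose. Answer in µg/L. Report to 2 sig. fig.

48 µg/L

C₀ = Dose / Vd = 217.0 / 272 = 0.7978 mg/L
k = ln2 / t½ = 0.693147 / 32.2 = 0.02153 h⁻¹
C = C₀ · e^(−k·t) = 0.7978 × e^(−0.02153 × 131)
  = 0.7978 × 0.05958 = 0.04753 mg/L
Convert: 0.04753 mg/L × 1000 = 47.53 µg/L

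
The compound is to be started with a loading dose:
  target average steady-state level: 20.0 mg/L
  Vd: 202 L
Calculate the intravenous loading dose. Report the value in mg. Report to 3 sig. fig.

LD = Css × Vd = 20.0 × 202 = 4040 mg

4040 mg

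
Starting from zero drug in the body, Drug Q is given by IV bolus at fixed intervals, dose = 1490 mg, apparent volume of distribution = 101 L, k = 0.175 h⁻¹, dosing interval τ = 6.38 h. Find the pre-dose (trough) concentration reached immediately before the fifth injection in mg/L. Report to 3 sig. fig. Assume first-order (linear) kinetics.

7.10 mg/L

C₀ per dose = Dose / Vd = 1490 / 101 = 14.75 mg/L
Fraction remaining after one interval: r = e^(−kτ) = e^(−0.1750 × 6.38) = 0.3274
Before dose 5, 4 doses have been given (aged 1τ, 2τ, 3τ, 4τ).
C_trough = C₀ × (r + r² + … + r^4) = C₀ × r(1−r^4)/(1−r)
        = 14.75 × 0.3274 × (1 − 0.01149) / (1 − 0.3274) = 7.097 mg/L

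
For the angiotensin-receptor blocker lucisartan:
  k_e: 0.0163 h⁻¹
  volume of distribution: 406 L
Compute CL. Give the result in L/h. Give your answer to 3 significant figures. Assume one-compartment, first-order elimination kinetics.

CL = k × Vd = 0.0163 × 406 = 6.618 L/h

6.62 L/h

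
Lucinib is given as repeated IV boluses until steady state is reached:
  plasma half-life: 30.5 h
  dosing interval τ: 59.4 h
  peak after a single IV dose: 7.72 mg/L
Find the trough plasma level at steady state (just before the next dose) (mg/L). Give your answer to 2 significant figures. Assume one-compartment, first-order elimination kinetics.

k = ln2 / t½ = 0.693147 / 30.5 = 0.02273 h⁻¹
e^(−kτ) = e^(−0.02273 × 59.4) = 0.2592
Accumulation ratio R = 1 / (1 − e^(−kτ)) = 1 / (1 − 0.2592) = 1.350
Steady-state trough = C₀ × R × e^(−kτ) = 7.72 × 1.350 × 0.2592 = 2.701 mg/L

2.7 mg/L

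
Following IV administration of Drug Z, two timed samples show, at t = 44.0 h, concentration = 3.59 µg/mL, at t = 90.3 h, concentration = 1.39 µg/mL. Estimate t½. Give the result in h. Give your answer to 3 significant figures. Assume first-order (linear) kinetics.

33.8 h

k = ln(C₁/C₂) / (t₂ − t₁) = ln(3.59/1.39) / (90.3 − 44.0)
  = 0.9488 / 46.30 = 0.02049 h⁻¹
t½ = ln2 / k = 0.693147 / 0.02049 = 33.83 h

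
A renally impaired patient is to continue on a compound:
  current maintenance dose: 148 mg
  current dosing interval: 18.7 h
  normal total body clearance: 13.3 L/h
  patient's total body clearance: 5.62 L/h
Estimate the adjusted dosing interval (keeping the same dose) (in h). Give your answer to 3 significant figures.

To keep the same average steady-state level, dosing rate must scale with clearance.
CL ratio = 5.62 / 13.3 = 0.4226
New interval (same dose) = 18.7 / 0.4226 = 44.25 h

44.3 h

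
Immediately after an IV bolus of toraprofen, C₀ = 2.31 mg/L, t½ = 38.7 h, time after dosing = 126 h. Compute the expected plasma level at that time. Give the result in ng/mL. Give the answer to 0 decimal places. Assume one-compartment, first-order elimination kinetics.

242 ng/mL

k = ln2 / t½ = 0.693147 / 38.7 = 0.01791 h⁻¹
C = C₀ · e^(−k·t) = 2.310 × e^(−0.01791 × 126)
  = 2.310 × 0.1047 = 0.2419 mg/L
Convert: 0.2419 mg/L × 1000 = 241.9 ng/mL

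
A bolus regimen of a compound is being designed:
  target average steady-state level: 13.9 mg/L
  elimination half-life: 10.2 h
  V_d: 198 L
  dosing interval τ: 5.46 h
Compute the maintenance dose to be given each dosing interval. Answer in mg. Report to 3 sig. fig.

1020 mg

k = ln2 / t½ = 0.693147 / 10.2 = 0.06796 h⁻¹
CL = k × Vd = 0.06796 × 198 = 13.46 L/h
At steady state, Dose/τ = Css × CL.
Dose = Css × CL × τ = 13.9 × 13.46 × 5.46 = 1022 mg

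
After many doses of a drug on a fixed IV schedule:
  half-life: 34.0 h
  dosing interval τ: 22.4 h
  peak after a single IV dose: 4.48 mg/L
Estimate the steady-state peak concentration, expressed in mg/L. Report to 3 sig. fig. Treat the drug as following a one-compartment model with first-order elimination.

12.2 mg/L

k = ln2 / t½ = 0.693147 / 34.0 = 0.02039 h⁻¹
e^(−kτ) = e^(−0.02039 × 22.4) = 0.6333
Accumulation ratio R = 1 / (1 − e^(−kτ)) = 1 / (1 − 0.6333) = 2.727
Steady-state peak = C₀ × R = 4.48 × 2.727 = 12.22 mg/L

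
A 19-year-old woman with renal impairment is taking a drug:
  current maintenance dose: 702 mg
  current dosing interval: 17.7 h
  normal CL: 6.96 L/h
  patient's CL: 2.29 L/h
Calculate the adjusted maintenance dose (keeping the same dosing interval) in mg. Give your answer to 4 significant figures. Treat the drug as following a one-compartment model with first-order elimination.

231.0 mg

To keep the same average steady-state level, dosing rate must scale with clearance.
CL ratio = 2.29 / 6.96 = 0.3290
New dose (same interval) = 702 × 0.3290 = 231.0 mg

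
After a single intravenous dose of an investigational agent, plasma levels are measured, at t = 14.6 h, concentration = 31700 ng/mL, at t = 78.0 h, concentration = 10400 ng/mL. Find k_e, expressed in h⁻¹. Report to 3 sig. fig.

0.0176 h⁻¹

k = ln(C₁/C₂) / (t₂ − t₁) = ln(31700/10400) / (78.0 − 14.6)
  = 1.115 / 63.40 = 0.01759 h⁻¹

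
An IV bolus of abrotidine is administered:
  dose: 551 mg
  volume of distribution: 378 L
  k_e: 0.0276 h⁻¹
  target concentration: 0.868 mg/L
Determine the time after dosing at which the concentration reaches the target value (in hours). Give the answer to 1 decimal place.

18.8 h

C₀ = Dose / Vd = 551.0 / 378 = 1.458 mg/L
t = ln(C₀ / C) / k = ln(1.458 / 0.868) / 0.02760
  = ln(1.680) / 0.02760 = 0.5188 / 0.02760 = 18.80 h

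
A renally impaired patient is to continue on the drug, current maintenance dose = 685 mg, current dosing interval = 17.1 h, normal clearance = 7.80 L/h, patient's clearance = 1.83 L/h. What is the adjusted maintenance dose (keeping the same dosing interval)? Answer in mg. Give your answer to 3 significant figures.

To keep the same average steady-state level, dosing rate must scale with clearance.
CL ratio = 1.83 / 7.80 = 0.2346
New dose (same interval) = 685 × 0.2346 = 160.7 mg

161 mg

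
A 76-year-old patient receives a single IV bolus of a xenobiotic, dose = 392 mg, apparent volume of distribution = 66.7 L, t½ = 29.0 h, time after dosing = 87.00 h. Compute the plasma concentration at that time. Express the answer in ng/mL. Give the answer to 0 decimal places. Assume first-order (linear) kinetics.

735 ng/mL

C₀ = Dose / Vd = 392.0 / 66.7 = 5.877 mg/L
k = ln2 / t½ = 0.693147 / 29.0 = 0.02390 h⁻¹
t / t½ = 87.00 / 29.0 = 3 half-lives
C = C₀ × (1/2)^3 = 5.877 × 0.1250 = 0.7346 mg/L
Convert: 0.7346 mg/L × 1000 = 734.6 ng/mL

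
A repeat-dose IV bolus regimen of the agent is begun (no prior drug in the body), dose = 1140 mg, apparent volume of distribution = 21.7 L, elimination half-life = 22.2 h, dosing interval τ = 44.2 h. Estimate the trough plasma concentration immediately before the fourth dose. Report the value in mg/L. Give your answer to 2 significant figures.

C₀ per dose = Dose / Vd = 1140 / 21.7 = 52.53 mg/L
k = ln2 / t½ = 0.693147 / 22.2 = 0.03122 h⁻¹
Fraction remaining after one interval: r = e^(−kτ) = e^(−0.03122 × 44.2) = 0.2516
Before dose 4, 3 doses have been given (aged 1τ, 2τ, 3τ).
C_trough = C₀ × (r + r² + … + r^3) = C₀ × r(1−r^3)/(1−r)
        = 52.53 × 0.2516 × (1 − 0.01593) / (1 − 0.2516) = 17.38 mg/L

17 mg/L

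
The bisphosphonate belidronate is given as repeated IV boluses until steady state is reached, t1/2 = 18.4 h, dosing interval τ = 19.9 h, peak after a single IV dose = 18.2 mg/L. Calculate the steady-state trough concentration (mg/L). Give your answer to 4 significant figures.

16.30 mg/L

k = ln2 / t½ = 0.693147 / 18.4 = 0.03767 h⁻¹
e^(−kτ) = e^(−0.03767 × 19.9) = 0.4725
Accumulation ratio R = 1 / (1 − e^(−kτ)) = 1 / (1 − 0.4725) = 1.896
Steady-state trough = C₀ × R × e^(−kτ) = 18.2 × 1.896 × 0.4725 = 16.30 mg/L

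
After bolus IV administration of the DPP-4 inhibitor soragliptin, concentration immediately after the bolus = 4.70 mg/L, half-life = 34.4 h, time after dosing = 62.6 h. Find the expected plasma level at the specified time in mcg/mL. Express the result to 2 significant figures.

k = ln2 / t½ = 0.693147 / 34.4 = 0.02015 h⁻¹
C = C₀ · e^(−k·t) = 4.700 × e^(−0.02015 × 62.6)
  = 4.700 × 0.2833 = 1.332 mg/L
(1.332 mg/L = 1.332 mcg/mL)

1.3 mcg/mL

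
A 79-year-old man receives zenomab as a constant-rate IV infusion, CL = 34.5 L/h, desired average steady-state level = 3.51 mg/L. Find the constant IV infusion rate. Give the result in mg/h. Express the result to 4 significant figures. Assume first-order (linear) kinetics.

At steady state, infusion rate R₀ = Css × CL = 3.51 × 34.50 = 121.1 mg/h

121.1 mg/h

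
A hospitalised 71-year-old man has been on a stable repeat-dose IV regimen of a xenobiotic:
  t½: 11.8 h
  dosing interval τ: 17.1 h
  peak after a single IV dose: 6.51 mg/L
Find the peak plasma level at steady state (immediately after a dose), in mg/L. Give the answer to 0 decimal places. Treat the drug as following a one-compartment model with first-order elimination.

k = ln2 / t½ = 0.693147 / 11.8 = 0.05874 h⁻¹
e^(−kτ) = e^(−0.05874 × 17.1) = 0.3662
Accumulation ratio R = 1 / (1 − e^(−kτ)) = 1 / (1 − 0.3662) = 1.578
Steady-state peak = C₀ × R = 6.51 × 1.578 = 10.27 mg/L

10 mg/L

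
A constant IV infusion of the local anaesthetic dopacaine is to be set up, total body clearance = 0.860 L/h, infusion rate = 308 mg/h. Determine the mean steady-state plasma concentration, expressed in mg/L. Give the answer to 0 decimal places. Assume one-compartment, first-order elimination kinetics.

At steady state Css = R₀ / CL = 308 / 0.8600 = 358.1 mg/L

358 mg/L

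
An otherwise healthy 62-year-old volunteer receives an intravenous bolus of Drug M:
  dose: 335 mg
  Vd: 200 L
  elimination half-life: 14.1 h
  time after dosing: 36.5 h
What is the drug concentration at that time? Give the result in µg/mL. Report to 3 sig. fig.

C₀ = Dose / Vd = 335.0 / 200 = 1.675 mg/L
k = ln2 / t½ = 0.693147 / 14.1 = 0.04916 h⁻¹
C = C₀ · e^(−k·t) = 1.675 × e^(−0.04916 × 36.5)
  = 1.675 × 0.1662 = 0.2784 mg/L
(0.2784 mg/L = 0.2784 µg/mL)

0.278 µg/mL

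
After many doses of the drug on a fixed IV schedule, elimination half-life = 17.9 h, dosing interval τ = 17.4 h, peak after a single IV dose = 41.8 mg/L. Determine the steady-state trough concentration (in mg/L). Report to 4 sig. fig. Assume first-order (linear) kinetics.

k = ln2 / t½ = 0.693147 / 17.9 = 0.03872 h⁻¹
e^(−kτ) = e^(−0.03872 × 17.4) = 0.5098
Accumulation ratio R = 1 / (1 − e^(−kτ)) = 1 / (1 − 0.5098) = 2.040
Steady-state trough = C₀ × R × e^(−kτ) = 41.8 × 2.040 × 0.5098 = 43.47 mg/L

43.47 mg/L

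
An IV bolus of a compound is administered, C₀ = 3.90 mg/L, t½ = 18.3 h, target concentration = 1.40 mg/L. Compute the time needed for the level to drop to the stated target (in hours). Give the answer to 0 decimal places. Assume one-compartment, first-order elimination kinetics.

k = ln2 / t½ = 0.693147 / 18.3 = 0.03788 h⁻¹
t = ln(C₀ / C) / k = ln(3.900 / 1.40) / 0.03788
  = ln(2.786) / 0.03788 = 1.025 / 0.03788 = 27.06 h

27 h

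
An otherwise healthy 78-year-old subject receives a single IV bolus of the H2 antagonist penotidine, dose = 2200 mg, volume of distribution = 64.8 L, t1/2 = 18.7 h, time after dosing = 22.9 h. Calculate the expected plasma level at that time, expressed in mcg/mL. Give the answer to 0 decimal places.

C₀ = Dose / Vd = 2200 / 64.8 = 33.95 mg/L
k = ln2 / t½ = 0.693147 / 18.7 = 0.03707 h⁻¹
C = C₀ · e^(−k·t) = 33.95 × e^(−0.03707 × 22.9)
  = 33.95 × 0.4279 = 14.53 mg/L
(14.53 mg/L = 14.53 mcg/mL)

15 mcg/mL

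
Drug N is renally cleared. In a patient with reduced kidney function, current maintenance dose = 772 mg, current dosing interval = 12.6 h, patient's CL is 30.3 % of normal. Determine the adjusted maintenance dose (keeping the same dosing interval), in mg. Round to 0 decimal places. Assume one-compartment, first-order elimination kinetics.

234 mg

To keep the same average steady-state level, dosing rate must scale with clearance.
CL ratio = 30.3 / 100 = 0.3030
New dose (same interval) = 772 × 0.3030 = 233.9 mg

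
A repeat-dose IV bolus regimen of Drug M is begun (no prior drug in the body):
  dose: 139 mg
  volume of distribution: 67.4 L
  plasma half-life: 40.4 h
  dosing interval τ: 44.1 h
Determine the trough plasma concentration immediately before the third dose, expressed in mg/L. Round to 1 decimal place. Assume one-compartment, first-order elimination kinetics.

1.4 mg/L

C₀ per dose = Dose / Vd = 139 / 67.4 = 2.062 mg/L
k = ln2 / t½ = 0.693147 / 40.4 = 0.01716 h⁻¹
Fraction remaining after one interval: r = e^(−kτ) = e^(−0.01716 × 44.1) = 0.4692
Before dose 3, 2 doses have been given (aged 1τ, 2τ).
C_trough = C₀ × (r + r²) = 2.062 × (0.4692 + 0.2201) = 1.421 mg/L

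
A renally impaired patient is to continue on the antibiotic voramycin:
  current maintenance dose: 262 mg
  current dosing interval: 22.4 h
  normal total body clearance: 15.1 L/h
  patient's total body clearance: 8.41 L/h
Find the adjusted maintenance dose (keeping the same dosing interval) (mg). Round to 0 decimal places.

To keep the same average steady-state level, dosing rate must scale with clearance.
CL ratio = 8.41 / 15.1 = 0.5570
New dose (same interval) = 262 × 0.5570 = 145.9 mg

146 mg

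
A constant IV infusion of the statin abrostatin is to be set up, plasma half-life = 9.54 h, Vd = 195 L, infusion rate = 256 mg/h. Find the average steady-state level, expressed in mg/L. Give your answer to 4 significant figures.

18.07 mg/L

k = ln2 / t½ = 0.693147 / 9.54 = 0.07266 h⁻¹
CL = k × Vd = 0.07266 × 195 = 14.17 L/h
At steady state Css = R₀ / CL = 256 / 14.17 = 18.07 mg/L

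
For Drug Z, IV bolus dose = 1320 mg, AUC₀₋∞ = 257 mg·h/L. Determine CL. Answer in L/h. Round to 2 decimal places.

5.14 L/h

CL = Dose / AUC = 1320 / 257 = 5.136 L/h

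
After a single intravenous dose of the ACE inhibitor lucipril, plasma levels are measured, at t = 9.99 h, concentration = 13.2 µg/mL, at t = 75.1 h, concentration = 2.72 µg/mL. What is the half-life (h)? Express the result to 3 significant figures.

k = ln(C₁/C₂) / (t₂ − t₁) = ln(13.2/2.72) / (75.1 − 9.99)
  = 1.580 / 65.11 = 0.02427 h⁻¹
t½ = ln2 / k = 0.693147 / 0.02427 = 28.56 h

28.6 h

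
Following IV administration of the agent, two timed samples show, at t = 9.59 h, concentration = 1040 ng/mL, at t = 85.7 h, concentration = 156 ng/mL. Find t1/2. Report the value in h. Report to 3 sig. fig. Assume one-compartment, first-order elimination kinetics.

27.8 h

k = ln(C₁/C₂) / (t₂ − t₁) = ln(1040/156) / (85.7 − 9.59)
  = 1.897 / 76.11 = 0.02492 h⁻¹
t½ = ln2 / k = 0.693147 / 0.02492 = 27.81 h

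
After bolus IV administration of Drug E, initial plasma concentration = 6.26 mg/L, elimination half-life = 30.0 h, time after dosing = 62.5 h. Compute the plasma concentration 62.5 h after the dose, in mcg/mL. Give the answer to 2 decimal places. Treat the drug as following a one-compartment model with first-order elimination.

1.48 mcg/mL

k = ln2 / t½ = 0.693147 / 30.0 = 0.02310 h⁻¹
C = C₀ · e^(−k·t) = 6.260 × e^(−0.02310 × 62.5)
  = 6.260 × 0.2360 = 1.477 mg/L
(1.477 mg/L = 1.477 mcg/mL)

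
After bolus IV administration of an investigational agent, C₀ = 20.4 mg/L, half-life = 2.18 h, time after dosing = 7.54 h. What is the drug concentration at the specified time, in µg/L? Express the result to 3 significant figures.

1860 µg/L

k = ln2 / t½ = 0.693147 / 2.18 = 0.3180 h⁻¹
C = C₀ · e^(−k·t) = 20.40 × e^(−0.3180 × 7.54)
  = 20.40 × 0.09093 = 1.855 mg/L
Convert: 1.855 mg/L × 1000 = 1855 µg/L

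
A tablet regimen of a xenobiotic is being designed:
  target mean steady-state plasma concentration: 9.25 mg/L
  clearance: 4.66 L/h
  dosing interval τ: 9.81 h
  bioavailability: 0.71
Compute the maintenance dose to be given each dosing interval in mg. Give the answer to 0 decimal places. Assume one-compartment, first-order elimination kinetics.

At steady state, F × (Dose/τ) = Css × CL.
Dose = Css × CL × τ / F = 9.25 × 4.660 × 9.81 / 0.71 = 595.6 mg

596 mg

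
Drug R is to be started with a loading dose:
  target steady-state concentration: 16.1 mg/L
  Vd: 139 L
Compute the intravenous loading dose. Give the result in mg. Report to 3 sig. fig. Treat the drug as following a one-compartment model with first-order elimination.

2240 mg

LD = Css × Vd = 16.1 × 139 = 2238 mg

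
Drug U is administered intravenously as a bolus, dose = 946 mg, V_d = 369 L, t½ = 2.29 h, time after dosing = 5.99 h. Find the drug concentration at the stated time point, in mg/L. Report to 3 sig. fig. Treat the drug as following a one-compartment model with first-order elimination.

C₀ = Dose / Vd = 946.0 / 369 = 2.564 mg/L
k = ln2 / t½ = 0.693147 / 2.29 = 0.3027 h⁻¹
C = C₀ · e^(−k·t) = 2.564 × e^(−0.3027 × 5.99)
  = 2.564 × 0.1631 = 0.4182 mg/L

0.418 mg/L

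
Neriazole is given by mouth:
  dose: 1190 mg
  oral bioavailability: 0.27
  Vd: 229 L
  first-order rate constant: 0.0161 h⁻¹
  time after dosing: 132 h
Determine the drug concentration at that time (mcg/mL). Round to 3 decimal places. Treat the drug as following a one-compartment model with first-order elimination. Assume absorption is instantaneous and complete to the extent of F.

Amount reaching circulation = F × Dose = 0.27 × 1190 = 321.3 mg
C₀ = F·Dose / Vd = 321.3 / 229 = 1.403 mg/L
C = C₀ · e^(−k·t) = 1.403 × e^(−0.01610 × 132)
  = 1.403 × 0.1194 = 0.1675 mg/L
(0.1675 mg/L = 0.1675 mcg/mL)

0.168 mcg/mL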